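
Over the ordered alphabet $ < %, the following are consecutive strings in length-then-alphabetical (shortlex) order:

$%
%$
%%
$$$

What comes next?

$$%

The successor of $$$ increments the rightmost position that isn't already % and resets every position after it to $.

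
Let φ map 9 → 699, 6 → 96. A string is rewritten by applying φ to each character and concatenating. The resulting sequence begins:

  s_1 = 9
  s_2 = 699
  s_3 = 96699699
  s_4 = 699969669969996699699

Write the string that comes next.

Rewriting the 21 symbols of 699969669969996699699 one by one yields 96 699 699 699 96 699 96 96 699 699 96 699 699 699 96 96 699 699 96 699 699; concatenated:

9669969969996699969669969996699699699969669969996699699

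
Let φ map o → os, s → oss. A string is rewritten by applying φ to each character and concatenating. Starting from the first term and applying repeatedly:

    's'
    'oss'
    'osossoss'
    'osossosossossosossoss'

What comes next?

osossosossossosossosossossosossossosossosossossosossoss

φ(osossosossossosossoss) expands symbol-by-symbol to os oss os oss oss os oss os oss oss os oss oss os oss os oss oss os oss oss; joining the 21 pieces gives the next term.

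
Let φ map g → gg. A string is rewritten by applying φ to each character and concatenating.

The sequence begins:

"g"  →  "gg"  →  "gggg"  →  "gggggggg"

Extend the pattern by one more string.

Rewriting each symbol of gggggggg: g→gg, g→gg, g→gg, g→gg, g→gg, g→gg, g→gg, g→gg, which concatenates to gg gg gg gg gg gg gg gg.

gggggggggggggggg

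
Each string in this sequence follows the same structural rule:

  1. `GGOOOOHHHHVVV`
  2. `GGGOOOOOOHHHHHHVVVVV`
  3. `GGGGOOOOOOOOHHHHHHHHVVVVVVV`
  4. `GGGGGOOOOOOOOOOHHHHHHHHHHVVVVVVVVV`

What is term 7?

GGGGGGGGOOOOOOOOOOOOOOOOHHHHHHHHHHHHHHHHVVVVVVVVVVVVVVV

Term n consists of n G's, followed by 2n O's, followed by 2n H's, followed by 2n-1 V's, where the shown terms are n = 2, 3, 4, 5.
At n = 8 the blocks have lengths 8, 16, 16, 15.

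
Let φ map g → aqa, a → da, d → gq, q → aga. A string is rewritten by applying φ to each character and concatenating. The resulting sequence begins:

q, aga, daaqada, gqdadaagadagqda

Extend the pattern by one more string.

φ(gqdadaagadagqda) expands symbol-by-symbol to aqa aga gq da gq da da aqa da gq da aqa aga gq da; joining the 15 pieces gives the next term.

aqaagagqdagqdadaaqadagqdaaqaagagqda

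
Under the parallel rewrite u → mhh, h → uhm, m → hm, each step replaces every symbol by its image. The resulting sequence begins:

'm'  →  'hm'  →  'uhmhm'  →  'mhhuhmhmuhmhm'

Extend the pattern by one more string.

Rewriting the 13 symbols of mhhuhmhmuhmhm one by one yields hm uhm uhm mhh uhm hm uhm hm mhh uhm hm uhm hm; concatenated:

hmuhmuhmmhhuhmhmuhmhmmhhuhmhmuhmhm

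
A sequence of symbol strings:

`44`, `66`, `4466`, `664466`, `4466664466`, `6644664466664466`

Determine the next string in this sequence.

44666644666644664466664466

This is a Fibonacci-style word recurrence s(k) = s(k−2)·s(k−1): e.g. 44·66 = 4466.
The next term joins 4466664466 and 6644664466664466.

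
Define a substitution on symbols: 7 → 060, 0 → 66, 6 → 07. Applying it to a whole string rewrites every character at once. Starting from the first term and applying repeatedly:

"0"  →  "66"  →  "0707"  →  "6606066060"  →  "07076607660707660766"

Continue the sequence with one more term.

φ(07076607660707660766) expands symbol-by-symbol to 66 060 66 060 07 07 66 060 07 07 66 060 66 060 07 07 66 060 07 07; joining the 20 pieces gives the next term.

6606066060070766060070766060660600707660600707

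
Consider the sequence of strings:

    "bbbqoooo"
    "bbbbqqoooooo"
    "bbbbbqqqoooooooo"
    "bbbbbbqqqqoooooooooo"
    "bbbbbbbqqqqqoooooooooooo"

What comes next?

The n-th term is n+1 b's then n-1 q's then 2n o's, where the shown terms are n = 2, 3, 4, 5, 6.
At n = 7 the blocks have lengths 8, 6, 14.

bbbbbbbbqqqqqqoooooooooooooo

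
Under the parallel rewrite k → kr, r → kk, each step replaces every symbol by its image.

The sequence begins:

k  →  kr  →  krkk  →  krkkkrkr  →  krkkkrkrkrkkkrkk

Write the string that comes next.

krkkkrkrkrkkkrkkkrkkkrkrkrkkkrkr

Applying the rule to each of the 16 symbols of krkkkrkrkrkkkrkk gives the pieces kr kk kr kr kr kk kr kk kr kk kr kr kr kk kr kr, which concatenate to the answer.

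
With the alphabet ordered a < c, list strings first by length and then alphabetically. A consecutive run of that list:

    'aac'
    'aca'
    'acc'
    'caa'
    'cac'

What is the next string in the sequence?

cca

Treat cac as a base-2 numeral over the given alphabet and add one, carrying through any trailing c's.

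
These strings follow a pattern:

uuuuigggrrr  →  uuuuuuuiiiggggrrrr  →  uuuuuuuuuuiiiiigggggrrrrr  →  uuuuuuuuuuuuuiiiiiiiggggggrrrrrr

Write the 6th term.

uuuuuuuuuuuuuuuuuuuiiiiiiiiiiiggggggggrrrrrrrr

Term n consists of 3n+1 u's, followed by 2n-1 i's, followed by n+2 g's, followed by n+2 r's (n = 1, 2, …).
At n = 6 the blocks have lengths 19, 11, 8, 8.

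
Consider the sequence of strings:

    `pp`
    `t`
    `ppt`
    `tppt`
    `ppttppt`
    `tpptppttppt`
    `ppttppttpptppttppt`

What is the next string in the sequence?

Each term (from the third on) is the two preceding terms concatenated in order: term 3 = pp·t = ppt.
So term 8 is tpptppttppt·ppttppttpptppttppt.

tpptppttpptppttppttpptppttppt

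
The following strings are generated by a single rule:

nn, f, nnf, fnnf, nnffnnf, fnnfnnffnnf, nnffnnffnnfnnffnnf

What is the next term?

Each term (from the third on) is the two preceding terms concatenated in order: term 3 = nn·f = nnf.
Continuing: fnnfnnffnnf · nnffnnffnnfnnffnnf gives term 8.

fnnfnnffnnfnnffnnffnnfnnffnnf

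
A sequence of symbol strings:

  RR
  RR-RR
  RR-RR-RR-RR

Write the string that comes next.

Each string is two copies of the previous one joined by '-'.
So the next term is two copies of RR-RR-RR-RR with '-' between the halves.

RR-RR-RR-RR-RR-RR-RR-RR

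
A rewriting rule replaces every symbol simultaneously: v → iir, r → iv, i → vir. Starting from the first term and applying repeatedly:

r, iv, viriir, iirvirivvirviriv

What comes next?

virviriviirvirivviriiriirviriviirvirivviriir

Applying the rule to each of the 16 symbols of iirvirivvirviriv gives the pieces vir vir iv iir vir iv vir iir iir vir iv iir vir iv vir iir, which concatenate to the answer.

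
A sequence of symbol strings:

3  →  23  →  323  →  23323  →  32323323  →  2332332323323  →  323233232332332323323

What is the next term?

This is a Fibonacci-style word recurrence s(k) = s(k−2)·s(k−1): e.g. 3·23 = 323.
So term 8 is 2332332323323·323233232332332323323.

2332332323323323233232332332323323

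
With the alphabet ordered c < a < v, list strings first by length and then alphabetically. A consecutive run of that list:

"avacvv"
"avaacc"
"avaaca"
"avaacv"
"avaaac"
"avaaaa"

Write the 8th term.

Advancing 2 positions from avaaaa through avaaaa → avaaav reaches term 8.

avaavc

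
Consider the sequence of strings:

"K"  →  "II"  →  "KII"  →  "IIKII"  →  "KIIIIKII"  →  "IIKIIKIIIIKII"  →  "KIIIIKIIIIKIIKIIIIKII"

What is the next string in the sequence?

From term 3 onward, concatenate the second-to-last term with the last: K·II = KII, II·KII = IIKII, …
Continuing: IIKIIKIIIIKII · KIIIIKIIIIKIIKIIIIKII gives term 8.

IIKIIKIIIIKIIKIIIIKIIIIKIIKIIIIKII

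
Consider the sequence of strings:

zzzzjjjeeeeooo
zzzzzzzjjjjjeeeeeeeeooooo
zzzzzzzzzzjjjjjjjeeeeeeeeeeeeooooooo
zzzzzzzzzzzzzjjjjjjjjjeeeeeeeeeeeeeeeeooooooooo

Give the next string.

Reading off run lengths: z runs 4, 7, 10, 13; j runs 3, 5, 7, 9; e runs 4, 8, 12, 16; o runs 3, 5, 7, 9 — each is linear in n (n = 1, 2, …).
For the next term, n = 5, so the run lengths are 16, 11, 20, 11.

zzzzzzzzzzzzzzzzjjjjjjjjjjjeeeeeeeeeeeeeeeeeeeeooooooooooo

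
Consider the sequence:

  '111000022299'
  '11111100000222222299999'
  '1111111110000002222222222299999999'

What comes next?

Each string has the form 1^{3n} 0^{n+3} 2^{4n-1} 9^{3n-1} (n = 1, 2, …).
For the next term, n = 4, so the run lengths are 12, 7, 15, 11.

111111111111000000022222222222222299999999999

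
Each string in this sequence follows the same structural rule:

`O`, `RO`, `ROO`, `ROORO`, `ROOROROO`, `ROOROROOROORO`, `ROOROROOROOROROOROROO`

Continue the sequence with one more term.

ROOROROOROOROROOROROOROOROROOROORO

Each term (from the third on) is the previous term followed by the one before it: term 3 = RO·O = ROO.
The next term joins ROOROROOROOROROOROROO and ROOROROOROORO.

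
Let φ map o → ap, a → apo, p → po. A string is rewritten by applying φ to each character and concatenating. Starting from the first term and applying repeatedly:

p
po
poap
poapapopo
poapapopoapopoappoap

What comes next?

Applying the rule to each of the 20 symbols of poapapopoapopoappoap gives the pieces po ap apo po apo po ap po ap apo po ap po ap apo po po ap apo po, which concatenate to the answer.

poapapopoapopoappoapapopoappoapapopopoapapopo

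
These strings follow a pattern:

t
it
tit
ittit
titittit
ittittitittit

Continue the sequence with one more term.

This is a Fibonacci-style word recurrence s(k) = s(k−2)·s(k−1): e.g. t·it = tit.
So term 7 is titittit·ittittitittit.

titittitittittitittit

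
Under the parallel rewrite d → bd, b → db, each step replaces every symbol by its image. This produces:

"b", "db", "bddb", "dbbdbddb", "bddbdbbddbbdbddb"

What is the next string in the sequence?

Rewriting the 16 symbols of bddbdbbddbbdbddb one by one yields db bd bd db bd db db bd bd db db bd db bd bd db; concatenated:

dbbdbddbbddbdbbdbddbdbbddbbdbddb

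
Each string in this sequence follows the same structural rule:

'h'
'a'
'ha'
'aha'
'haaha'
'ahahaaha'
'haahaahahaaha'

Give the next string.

ahahaahahaahaahahaaha

Each term (from the third on) is the two preceding terms concatenated in order: term 3 = h·a = ha.
The next term joins ahahaaha and haahaahahaaha.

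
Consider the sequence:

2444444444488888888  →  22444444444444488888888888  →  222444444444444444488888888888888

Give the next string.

Each string has the form 2^{n-2} 4^{3n+1} 8^{3n-1}, where the shown terms are n = 3, 4, 5.
For the next term, n = 6, so the run lengths are 4, 19, 17.

2222444444444444444444488888888888888888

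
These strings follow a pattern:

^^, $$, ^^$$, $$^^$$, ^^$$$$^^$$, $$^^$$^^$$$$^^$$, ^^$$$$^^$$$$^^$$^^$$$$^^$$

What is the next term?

This is a Fibonacci-style word recurrence s(k) = s(k−2)·s(k−1): e.g. ^^·$$ = ^^$$.
The next term joins $$^^$$^^$$$$^^$$ and ^^$$$$^^$$$$^^$$^^$$$$^^$$.

$$^^$$^^$$$$^^$$^^$$$$^^$$$$^^$$^^$$$$^^$$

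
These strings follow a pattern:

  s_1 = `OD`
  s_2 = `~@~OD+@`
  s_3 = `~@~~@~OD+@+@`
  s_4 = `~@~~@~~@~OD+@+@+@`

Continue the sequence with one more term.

Each term wraps the previous one in ~@~ on the left and +@ on the right.
Applying this once more to ~@~~@~~@~OD+@+@+@:

~@~~@~~@~~@~OD+@+@+@+@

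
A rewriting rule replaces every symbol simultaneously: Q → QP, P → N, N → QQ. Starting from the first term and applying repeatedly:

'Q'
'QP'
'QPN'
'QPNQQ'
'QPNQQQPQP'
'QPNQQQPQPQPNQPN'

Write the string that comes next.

QPNQQQPQPQPNQPNQPNQQQPNQQ

Replace each of the 15 characters of QPNQQQPQPQPNQPN in place — QP N QQ QP QP QP N QP N QP N QQ QP N QQ — and concatenate.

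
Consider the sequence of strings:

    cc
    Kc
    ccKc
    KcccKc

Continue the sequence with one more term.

This is a Fibonacci-style word recurrence s(k) = s(k−2)·s(k−1): e.g. cc·Kc = ccKc.
Continuing: ccKc · KcccKc gives term 5.

ccKcKcccKc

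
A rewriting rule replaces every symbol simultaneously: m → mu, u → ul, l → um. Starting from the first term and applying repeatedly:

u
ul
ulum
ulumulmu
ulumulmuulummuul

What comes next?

ulumulmuulummuululumulmumuululum

φ(ulumulmuulummuul) expands symbol-by-symbol to ul um ul mu ul um mu ul ul um ul mu mu ul ul um; joining the 16 pieces gives the next term.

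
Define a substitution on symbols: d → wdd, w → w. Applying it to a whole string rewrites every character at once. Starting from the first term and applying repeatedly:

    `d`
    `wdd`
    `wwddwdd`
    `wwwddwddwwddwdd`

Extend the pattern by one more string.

wwwwddwddwwddwddwwwddwddwwddwdd

Replace each of the 15 characters of wwwddwddwwddwdd in place — w w w wdd wdd w wdd wdd w w wdd wdd w wdd wdd — and concatenate.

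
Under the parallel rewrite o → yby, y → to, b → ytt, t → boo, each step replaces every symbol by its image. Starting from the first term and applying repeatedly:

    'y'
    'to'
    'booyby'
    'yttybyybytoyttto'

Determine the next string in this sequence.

Replace each of the 16 characters of yttybyybytoyttto in place — to boo boo to ytt to to ytt to boo yby to boo boo boo yby — and concatenate.

toboobootoytttotoytttobooybytobooboobooyby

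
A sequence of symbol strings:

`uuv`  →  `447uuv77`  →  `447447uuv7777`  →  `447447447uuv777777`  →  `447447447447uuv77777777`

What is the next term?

447447447447447uuv7777777777

Each term wraps the previous one in 447 on the left and 77 on the right.
So the next term is 447·447447447447uuv77777777·77.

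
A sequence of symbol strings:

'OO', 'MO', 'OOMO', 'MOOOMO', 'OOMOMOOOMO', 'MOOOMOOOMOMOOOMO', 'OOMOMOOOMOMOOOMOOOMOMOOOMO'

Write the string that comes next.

MOOOMOOOMOMOOOMOOOMOMOOOMOMOOOMOOOMOMOOOMO

Each term (from the third on) is the two preceding terms concatenated in order: term 3 = OO·MO = OOMO.
Continuing: MOOOMOOOMOMOOOMO · OOMOMOOOMOMOOOMOOOMOMOOOMO gives term 8.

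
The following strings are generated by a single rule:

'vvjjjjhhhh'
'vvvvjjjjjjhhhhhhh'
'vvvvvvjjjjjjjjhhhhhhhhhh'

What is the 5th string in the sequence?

Each string has the form v^{2n} j^{2n+2} h^{3n+1} (n = 1, 2, …).
Setting n = 5 gives 10, 12, 16 characters in each block.

vvvvvvvvvvjjjjjjjjjjjjhhhhhhhhhhhhhhhh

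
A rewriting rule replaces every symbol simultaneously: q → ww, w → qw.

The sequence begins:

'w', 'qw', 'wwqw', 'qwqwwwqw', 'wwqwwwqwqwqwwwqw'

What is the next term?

qwqwwwqwqwqwwwqwwwqwwwqwqwqwwwqw

Replace each of the 16 characters of wwqwwwqwqwqwwwqw in place — qw qw ww qw qw qw ww qw ww qw ww qw qw qw ww qw — and concatenate.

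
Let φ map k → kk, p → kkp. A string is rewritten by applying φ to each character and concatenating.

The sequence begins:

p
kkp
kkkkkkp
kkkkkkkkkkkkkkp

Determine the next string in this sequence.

kkkkkkkkkkkkkkkkkkkkkkkkkkkkkkp

Replace each of the 15 characters of kkkkkkkkkkkkkkp in place — kk kk kk kk kk kk kk kk kk kk kk kk kk kk kkp — and concatenate.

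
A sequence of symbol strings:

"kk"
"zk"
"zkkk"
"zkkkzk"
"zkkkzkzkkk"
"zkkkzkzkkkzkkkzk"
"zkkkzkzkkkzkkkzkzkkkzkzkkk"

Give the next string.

From term 3 onward, concatenate the last term with the second-to-last: zk·kk = zkkk, zkkk·zk = zkkkzk, …
So term 8 is zkkkzkzkkkzkkkzkzkkkzkzkkk·zkkkzkzkkkzkkkzk.

zkkkzkzkkkzkkkzkzkkkzkzkkkzkkkzkzkkkzkkkzk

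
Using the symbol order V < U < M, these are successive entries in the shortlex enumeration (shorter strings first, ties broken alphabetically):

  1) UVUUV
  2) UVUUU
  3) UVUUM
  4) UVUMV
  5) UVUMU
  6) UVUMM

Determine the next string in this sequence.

UVMVV

The successor of UVUMM increments the rightmost position that isn't already M and resets every position after it to V.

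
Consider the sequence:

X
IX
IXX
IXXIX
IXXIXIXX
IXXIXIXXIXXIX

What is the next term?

IXXIXIXXIXXIXIXXIXIXX

Each term (from the third on) is the previous term followed by the one before it: term 3 = IX·X = IXX.
Continuing: IXXIXIXXIXXIX · IXXIXIXX gives term 7.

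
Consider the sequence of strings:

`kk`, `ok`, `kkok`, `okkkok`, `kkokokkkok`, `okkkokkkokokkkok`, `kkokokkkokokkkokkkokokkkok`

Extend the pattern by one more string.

Each term (from the third on) is the two preceding terms concatenated in order: term 3 = kk·ok = kkok.
The next term joins okkkokkkokokkkok and kkokokkkokokkkokkkokokkkok.

okkkokkkokokkkokkkokokkkokokkkokkkokokkkok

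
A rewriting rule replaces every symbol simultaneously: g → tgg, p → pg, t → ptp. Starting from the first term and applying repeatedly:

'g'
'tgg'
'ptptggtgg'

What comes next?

pgptppgptptggtggptptggtgg

Expanding ptptggtgg: p→pg, t→ptp, p→pg, t→ptp, g→tgg, g→tgg, t→ptp, g→tgg, g→tgg. Concatenated: pg ptp pg ptp tgg tgg ptp tgg tgg.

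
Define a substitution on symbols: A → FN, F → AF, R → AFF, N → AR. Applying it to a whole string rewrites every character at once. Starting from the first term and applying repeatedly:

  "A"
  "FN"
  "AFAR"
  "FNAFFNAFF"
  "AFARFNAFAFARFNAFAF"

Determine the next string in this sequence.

FNAFFNAFFAFARFNAFFNAFFNAFFAFARFNAFFNAF

Applying the rule to each of the 18 symbols of AFARFNAFAFARFNAFAF gives the pieces FN AF FN AFF AF AR FN AF FN AF FN AFF AF AR FN AF FN AF, which concatenate to the answer.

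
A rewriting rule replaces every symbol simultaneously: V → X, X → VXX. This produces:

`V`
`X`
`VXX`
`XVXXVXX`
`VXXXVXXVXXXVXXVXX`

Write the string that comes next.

Rewriting the 17 symbols of VXXXVXXVXXXVXXVXX one by one yields X VXX VXX VXX X VXX VXX X VXX VXX VXX X VXX VXX X VXX VXX; concatenated:

XVXXVXXVXXXVXXVXXXVXXVXXVXXXVXXVXXXVXXVXX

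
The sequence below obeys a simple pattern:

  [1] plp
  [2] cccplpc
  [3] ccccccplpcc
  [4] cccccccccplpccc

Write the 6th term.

cccccccccccccccplpccccc

Each term wraps the previous one in ccc on the left and c on the right.
From cccccccccplpccc, 2 further steps: cccccccccplpccc → ccccccccccccplpcccc → (answer).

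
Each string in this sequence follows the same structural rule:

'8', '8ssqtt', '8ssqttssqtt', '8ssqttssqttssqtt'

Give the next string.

Each term is the previous one with ssqtt appended.
So the next term is 8ssqttssqttssqtt·ssqtt.

8ssqttssqttssqttssqtt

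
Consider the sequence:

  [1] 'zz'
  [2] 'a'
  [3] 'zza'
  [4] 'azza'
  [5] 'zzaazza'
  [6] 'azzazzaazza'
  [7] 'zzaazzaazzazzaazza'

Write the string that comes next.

This is a Fibonacci-style word recurrence s(k) = s(k−2)·s(k−1): e.g. zz·a = zza.
The next term joins azzazzaazza and zzaazzaazzazzaazza.

azzazzaazzazzaazzaazzazzaazza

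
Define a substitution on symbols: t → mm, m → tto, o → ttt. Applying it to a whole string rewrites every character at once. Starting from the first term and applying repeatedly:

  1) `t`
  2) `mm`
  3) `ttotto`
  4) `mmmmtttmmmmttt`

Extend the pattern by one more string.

Replace each of the 14 characters of mmmmtttmmmmttt in place — tto tto tto tto mm mm mm tto tto tto tto mm mm mm — and concatenate.

ttottottottommmmmmttottottottommmmmm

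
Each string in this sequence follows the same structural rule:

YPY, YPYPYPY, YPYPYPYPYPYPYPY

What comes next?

s(k+1) = s(k)·P·s(k) — each term doubles the last with 'P' between the halves.
So the next term is two copies of YPYPYPYPYPYPYPY with 'P' between the halves.

YPYPYPYPYPYPYPYPYPYPYPYPYPYPYPY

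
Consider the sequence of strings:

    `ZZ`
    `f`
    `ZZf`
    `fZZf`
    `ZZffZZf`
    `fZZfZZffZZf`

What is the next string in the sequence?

ZZffZZffZZfZZffZZf

Each term (from the third on) is the two preceding terms concatenated in order: term 3 = ZZ·f = ZZf.
The next term joins ZZffZZf and fZZfZZffZZf.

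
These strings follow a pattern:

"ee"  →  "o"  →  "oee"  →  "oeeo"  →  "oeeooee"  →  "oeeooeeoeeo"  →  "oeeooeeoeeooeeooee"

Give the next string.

oeeooeeoeeooeeooeeoeeooeeoeeo

Each term (from the third on) is the previous term followed by the one before it: term 3 = o·ee = oee.
The next term joins oeeooeeoeeooeeooee and oeeooeeoeeo.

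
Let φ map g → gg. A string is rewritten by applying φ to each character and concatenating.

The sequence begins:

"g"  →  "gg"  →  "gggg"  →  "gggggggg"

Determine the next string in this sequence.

Apply φ to gggggggg symbol by symbol: g→gg, g→gg, g→gg, g→gg, g→gg, g→gg, g→gg, g→gg; joined: gg gg gg gg gg gg gg gg.

gggggggggggggggg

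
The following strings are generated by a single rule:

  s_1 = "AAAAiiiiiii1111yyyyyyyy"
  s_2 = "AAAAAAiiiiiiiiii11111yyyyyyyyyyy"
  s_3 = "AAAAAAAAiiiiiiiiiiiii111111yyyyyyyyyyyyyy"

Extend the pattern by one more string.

Reading off run lengths: A runs 4, 6, 8; i runs 7, 10, 13; 1 runs 4, 5, 6; y runs 8, 11, 14 — each is linear in n, where the shown terms are n = 2, 3, 4.
At n = 5 the blocks have lengths 10, 16, 7, 17.

AAAAAAAAAAiiiiiiiiiiiiiiii1111111yyyyyyyyyyyyyyyyy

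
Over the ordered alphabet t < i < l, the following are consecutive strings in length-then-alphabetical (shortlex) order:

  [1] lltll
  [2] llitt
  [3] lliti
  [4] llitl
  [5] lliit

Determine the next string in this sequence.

lliii

The successor of lliit increments the rightmost position that isn't already l and resets every position after it to t.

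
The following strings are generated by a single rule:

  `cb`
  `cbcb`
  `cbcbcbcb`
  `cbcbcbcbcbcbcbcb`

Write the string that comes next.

s(k+1) = s(k)·s(k) — each term doubles the last.
Doubling cbcbcbcbcbcbcbcb:

cbcbcbcbcbcbcbcbcbcbcbcbcbcbcbcb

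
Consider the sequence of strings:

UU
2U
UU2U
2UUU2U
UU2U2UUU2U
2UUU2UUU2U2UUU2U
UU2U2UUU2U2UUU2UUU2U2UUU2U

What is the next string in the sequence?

2UUU2UUU2U2UUU2UUU2U2UUU2U2UUU2UUU2U2UUU2U

Each term (from the third on) is the two preceding terms concatenated in order: term 3 = UU·2U = UU2U.
The next term joins 2UUU2UUU2U2UUU2U and UU2U2UUU2U2UUU2UUU2U2UUU2U.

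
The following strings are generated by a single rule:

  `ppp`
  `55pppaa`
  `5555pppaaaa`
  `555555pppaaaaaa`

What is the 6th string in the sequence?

5555555555pppaaaaaaaaaa

s(k+1) = 55·s(k)·aa, so each term gains 55 as a prefix and aa as a suffix.
From 555555pppaaaaaa, 2 further steps: 555555pppaaaaaa → 55555555pppaaaaaaaa → (answer).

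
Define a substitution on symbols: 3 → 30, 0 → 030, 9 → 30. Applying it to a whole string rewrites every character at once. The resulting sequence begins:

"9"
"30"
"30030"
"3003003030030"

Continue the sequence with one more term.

3003003030030030300303003003030030

φ(3003003030030) expands symbol-by-symbol to 30 030 030 30 030 030 30 030 30 030 030 30 030; joining the 13 pieces gives the next term.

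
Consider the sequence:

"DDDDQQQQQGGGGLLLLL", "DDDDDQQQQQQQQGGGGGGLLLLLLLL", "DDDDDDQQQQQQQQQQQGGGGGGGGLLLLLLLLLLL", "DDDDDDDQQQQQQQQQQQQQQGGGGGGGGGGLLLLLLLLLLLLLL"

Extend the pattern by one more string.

DDDDDDDDQQQQQQQQQQQQQQQQQGGGGGGGGGGGGLLLLLLLLLLLLLLLLL

Term n consists of n+2 D's, followed by 3n-1 Q's, followed by 2n G's, followed by 3n-1 L's, where the shown terms are n = 2, 3, 4, 5.
For the next term, n = 6, so the run lengths are 8, 17, 12, 17.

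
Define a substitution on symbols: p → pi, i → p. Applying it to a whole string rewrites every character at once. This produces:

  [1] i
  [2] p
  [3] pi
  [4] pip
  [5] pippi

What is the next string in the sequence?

Rewriting each symbol of pippi: p→pi, i→p, p→pi, p→pi, i→p, which concatenates to pi p pi pi p.

pippipip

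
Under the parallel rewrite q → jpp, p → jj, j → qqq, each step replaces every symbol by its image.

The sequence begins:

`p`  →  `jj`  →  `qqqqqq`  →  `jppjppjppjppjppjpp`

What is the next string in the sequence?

Applying the rule to each of the 18 symbols of jppjppjppjppjppjpp gives the pieces qqq jj jj qqq jj jj qqq jj jj qqq jj jj qqq jj jj qqq jj jj, which concatenate to the answer.

qqqjjjjqqqjjjjqqqjjjjqqqjjjjqqqjjjjqqqjjjj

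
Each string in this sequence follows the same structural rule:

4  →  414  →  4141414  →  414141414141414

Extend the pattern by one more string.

Each string is two copies of the previous one joined by '1'.
So the next term is two copies of 414141414141414 with '1' between the halves.

4141414141414141414141414141414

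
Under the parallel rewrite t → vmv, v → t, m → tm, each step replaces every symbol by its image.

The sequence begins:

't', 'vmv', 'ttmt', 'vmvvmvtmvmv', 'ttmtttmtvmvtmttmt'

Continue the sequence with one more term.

Replace each of the 17 characters of ttmtttmtvmvtmttmt in place — vmv vmv tm vmv vmv vmv tm vmv t tm t vmv tm vmv vmv tm vmv — and concatenate.

vmvvmvtmvmvvmvvmvtmvmvttmtvmvtmvmvvmvtmvmv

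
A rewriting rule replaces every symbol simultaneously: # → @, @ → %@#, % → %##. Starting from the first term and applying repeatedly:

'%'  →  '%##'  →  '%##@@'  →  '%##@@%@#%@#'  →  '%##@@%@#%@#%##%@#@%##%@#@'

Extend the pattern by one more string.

%##@@%@#%@#%##%@#@%##%@#@%##@@%##%@#@%@#%##@@%##%@#@%@#

Replace each of the 25 characters of %##@@%@#%@#%##%@#@%##%@#@ in place — %## @ @ %@# %@# %## %@# @ %## %@# @ %## @ @ %## %@# @ %@# %## @ @ %## %@# @ %@# — and concatenate.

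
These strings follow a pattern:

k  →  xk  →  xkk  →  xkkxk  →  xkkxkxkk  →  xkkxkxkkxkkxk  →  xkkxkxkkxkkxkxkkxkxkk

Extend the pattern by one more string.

xkkxkxkkxkkxkxkkxkxkkxkkxkxkkxkkxk

Each term (from the third on) is the previous term followed by the one before it: term 3 = xk·k = xkk.
Continuing: xkkxkxkkxkkxkxkkxkxkk · xkkxkxkkxkkxk gives term 8.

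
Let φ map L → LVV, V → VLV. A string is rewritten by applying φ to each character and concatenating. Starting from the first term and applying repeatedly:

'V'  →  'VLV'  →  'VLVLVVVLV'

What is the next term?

VLVLVVVLVLVVVLVVLVVLVLVVVLV

Rewriting each symbol of VLVLVVVLV: V→VLV, L→LVV, V→VLV, L→LVV, V→VLV, V→VLV, V→VLV, L→LVV, V→VLV, which concatenates to VLV LVV VLV LVV VLV VLV VLV LVV VLV.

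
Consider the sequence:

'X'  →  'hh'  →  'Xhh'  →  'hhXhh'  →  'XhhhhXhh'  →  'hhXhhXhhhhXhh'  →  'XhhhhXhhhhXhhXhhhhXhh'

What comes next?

Each term (from the third on) is the two preceding terms concatenated in order: term 3 = X·hh = Xhh.
Continuing: hhXhhXhhhhXhh · XhhhhXhhhhXhhXhhhhXhh gives term 8.

hhXhhXhhhhXhhXhhhhXhhhhXhhXhhhhXhh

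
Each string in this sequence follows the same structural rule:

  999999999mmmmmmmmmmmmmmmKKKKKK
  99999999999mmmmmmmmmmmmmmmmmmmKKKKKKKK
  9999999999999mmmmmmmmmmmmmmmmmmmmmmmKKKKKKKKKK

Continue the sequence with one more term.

The n-th term is 2n+3 9's then 4n+3 m's then 2n K's, where the shown terms are n = 3, 4, 5.
Setting n = 6 gives 15, 27, 12 characters in each block.

999999999999999mmmmmmmmmmmmmmmmmmmmmmmmmmmKKKKKKKKKKKK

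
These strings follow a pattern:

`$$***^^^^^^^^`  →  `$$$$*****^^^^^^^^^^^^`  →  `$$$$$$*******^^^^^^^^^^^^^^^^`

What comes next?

Each string has the form $^{2n-2} *^{2n-1} ^^{4n}, where the shown terms are n = 2, 3, 4.
Setting n = 5 gives 8, 9, 20 characters in each block.

$$$$$$$$*********^^^^^^^^^^^^^^^^^^^^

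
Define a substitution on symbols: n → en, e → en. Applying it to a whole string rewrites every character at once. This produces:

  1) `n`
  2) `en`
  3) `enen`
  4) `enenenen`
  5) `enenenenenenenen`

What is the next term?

enenenenenenenenenenenenenenenen

Replace each of the 16 characters of enenenenenenenen in place — en en en en en en en en en en en en en en en en — and concatenate.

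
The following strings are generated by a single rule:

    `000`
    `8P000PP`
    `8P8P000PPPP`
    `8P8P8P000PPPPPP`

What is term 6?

Each term wraps the previous one in 8P on the left and PP on the right.
From 8P8P8P000PPPPPP, 2 further steps: 8P8P8P000PPPPPP → 8P8P8P8P000PPPPPPPP → (answer).

8P8P8P8P8P000PPPPPPPPPP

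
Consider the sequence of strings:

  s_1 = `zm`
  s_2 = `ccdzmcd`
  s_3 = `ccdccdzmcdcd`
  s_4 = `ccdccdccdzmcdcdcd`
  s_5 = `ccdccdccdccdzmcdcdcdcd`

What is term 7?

Each term wraps the previous one in ccd on the left and cd on the right.
From ccdccdccdccdzmcdcdcdcd, 2 further steps: ccdccdccdccdzmcdcdcdcd → ccdccdccdccdccdzmcdcdcdcdcd → (answer).

ccdccdccdccdccdccdzmcdcdcdcdcdcd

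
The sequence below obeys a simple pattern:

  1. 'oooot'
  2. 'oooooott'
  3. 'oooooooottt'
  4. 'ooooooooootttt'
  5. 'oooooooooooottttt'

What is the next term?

ooooooooooooootttttt

Each string has the form o^{2n} t^{n-1}, where the shown terms are n = 2, 3, 4, 5, 6.
Setting n = 7 gives 14, 6 characters in each block.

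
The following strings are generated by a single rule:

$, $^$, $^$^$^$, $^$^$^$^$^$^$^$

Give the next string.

$^$^$^$^$^$^$^$^$^$^$^$^$^$^$^$

Every step duplicates the string with '^' between the halves.
One more doubling of $^$^$^$^$^$^$^$ gives the answer.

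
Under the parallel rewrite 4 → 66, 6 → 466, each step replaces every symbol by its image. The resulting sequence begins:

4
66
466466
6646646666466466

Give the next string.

46646666466466664664664664666646646666466466

Replace each of the 16 characters of 6646646666466466 in place — 466 466 66 466 466 66 466 466 466 466 66 466 466 66 466 466 — and concatenate.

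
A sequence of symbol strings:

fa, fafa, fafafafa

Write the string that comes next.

fafafafafafafafa

s(k+1) = s(k)·s(k) — each term doubles the last.
One more doubling of fafafafa gives the answer.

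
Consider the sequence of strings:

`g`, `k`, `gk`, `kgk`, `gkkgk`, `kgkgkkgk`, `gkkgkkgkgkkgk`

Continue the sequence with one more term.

Each term (from the third on) is the two preceding terms concatenated in order: term 3 = g·k = gk.
The next term joins kgkgkkgk and gkkgkkgkgkkgk.

kgkgkkgkgkkgkkgkgkkgk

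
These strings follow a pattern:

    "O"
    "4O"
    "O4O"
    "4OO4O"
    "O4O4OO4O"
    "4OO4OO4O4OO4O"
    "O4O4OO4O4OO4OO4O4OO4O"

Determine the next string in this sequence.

4OO4OO4O4OO4OO4O4OO4O4OO4OO4O4OO4O

From term 3 onward, concatenate the second-to-last term with the last: O·4O = O4O, 4O·O4O = 4OO4O, …
Continuing: 4OO4OO4O4OO4O · O4O4OO4O4OO4OO4O4OO4O gives term 8.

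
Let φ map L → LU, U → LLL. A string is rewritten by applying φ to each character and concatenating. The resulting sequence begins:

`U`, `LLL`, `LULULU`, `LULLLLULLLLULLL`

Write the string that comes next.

Applying the rule to each of the 15 symbols of LULLLLULLLLULLL gives the pieces LU LLL LU LU LU LU LLL LU LU LU LU LLL LU LU LU, which concatenate to the answer.

LULLLLULULULULLLLULULULULLLLULULU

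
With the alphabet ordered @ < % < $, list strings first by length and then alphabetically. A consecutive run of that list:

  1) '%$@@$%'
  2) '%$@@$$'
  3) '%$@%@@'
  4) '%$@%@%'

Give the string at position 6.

Stepping forward 2 times from %$@%@%: %$@%@% → %$@%@$, then the target.

%$@%%@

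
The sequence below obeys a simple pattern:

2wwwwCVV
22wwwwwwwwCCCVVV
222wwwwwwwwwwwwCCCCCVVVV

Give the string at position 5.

The n-th term is n 2's then 4n w's then 2n-1 C's then n+1 V's (n = 1, 2, …).
Setting n = 5 gives 5, 20, 9, 6 characters in each block.

22222wwwwwwwwwwwwwwwwwwwwCCCCCCCCCVVVVVV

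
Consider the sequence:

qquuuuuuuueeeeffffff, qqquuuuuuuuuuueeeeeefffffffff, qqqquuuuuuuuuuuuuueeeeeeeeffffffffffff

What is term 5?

Each string has the form q^{n} u^{3n+2} e^{2n} f^{3n}, where the shown terms are n = 2, 3, 4.
For term 5, n = 6, so the run lengths are 6, 20, 12, 18.

qqqqqquuuuuuuuuuuuuuuuuuuueeeeeeeeeeeeffffffffffffffffff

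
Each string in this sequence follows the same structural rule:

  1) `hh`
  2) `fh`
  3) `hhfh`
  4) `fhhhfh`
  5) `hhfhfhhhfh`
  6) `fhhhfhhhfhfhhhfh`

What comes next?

This is a Fibonacci-style word recurrence s(k) = s(k−2)·s(k−1): e.g. hh·fh = hhfh.
Continuing: hhfhfhhhfh · fhhhfhhhfhfhhhfh gives term 7.

hhfhfhhhfhfhhhfhhhfhfhhhfh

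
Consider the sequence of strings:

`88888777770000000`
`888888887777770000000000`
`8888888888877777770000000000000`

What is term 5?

Reading off run lengths: 8 runs 5, 8, 11; 7 runs 5, 6, 7; 0 runs 7, 10, 13 — each is linear in n, where the shown terms are n = 2, 3, 4.
For term 5, n = 6, so the run lengths are 17, 9, 19.

888888888888888887777777770000000000000000000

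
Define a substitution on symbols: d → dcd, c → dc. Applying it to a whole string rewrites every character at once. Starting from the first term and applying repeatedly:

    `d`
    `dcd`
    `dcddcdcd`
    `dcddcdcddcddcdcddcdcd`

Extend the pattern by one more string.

dcddcdcddcddcdcddcdcddcddcdcddcddcdcddcdcddcddcdcddcdcd

φ(dcddcdcddcddcdcddcdcd) expands symbol-by-symbol to dcd dc dcd dcd dc dcd dc dcd dcd dc dcd dcd dc dcd dc dcd dcd dc dcd dc dcd; joining the 21 pieces gives the next term.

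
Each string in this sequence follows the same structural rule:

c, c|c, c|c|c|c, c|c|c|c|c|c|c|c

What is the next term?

s(k+1) = s(k)·|·s(k) — each term doubles the last with '|' between the halves.
Doubling c|c|c|c|c|c|c|c with '|' between the halves:

c|c|c|c|c|c|c|c|c|c|c|c|c|c|c|c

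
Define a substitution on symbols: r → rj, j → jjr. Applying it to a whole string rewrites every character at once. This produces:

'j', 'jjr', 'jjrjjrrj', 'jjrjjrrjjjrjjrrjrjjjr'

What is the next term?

Applying the rule to each of the 21 symbols of jjrjjrrjjjrjjrrjrjjjr gives the pieces jjr jjr rj jjr jjr rj rj jjr jjr jjr rj jjr jjr rj rj jjr rj jjr jjr jjr rj, which concatenate to the answer.

jjrjjrrjjjrjjrrjrjjjrjjrjjrrjjjrjjrrjrjjjrrjjjrjjrjjrrj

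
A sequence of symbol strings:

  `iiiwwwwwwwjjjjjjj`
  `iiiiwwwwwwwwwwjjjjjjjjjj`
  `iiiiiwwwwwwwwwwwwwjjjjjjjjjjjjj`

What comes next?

iiiiiiwwwwwwwwwwwwwwwwjjjjjjjjjjjjjjjj

The n-th term is n i's then 3n-2 w's then 3n-2 j's, where the shown terms are n = 3, 4, 5.
Setting n = 6 gives 6, 16, 16 characters in each block.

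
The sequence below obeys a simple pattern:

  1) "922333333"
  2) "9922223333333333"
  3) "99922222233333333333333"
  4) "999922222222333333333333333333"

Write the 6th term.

99999922222222222233333333333333333333333333

Term n consists of n-1 9's, followed by 2n-2 2's, followed by 4n-2 3's, where the shown terms are n = 2, 3, 4, 5.
For term 6, n = 7, so the run lengths are 6, 12, 26.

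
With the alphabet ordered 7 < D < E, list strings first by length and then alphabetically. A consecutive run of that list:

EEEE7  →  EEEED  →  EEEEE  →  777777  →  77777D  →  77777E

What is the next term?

Find the rightmost character of 77777E below E, bump it to the next letter, and reset everything to its right to 7.

7777D7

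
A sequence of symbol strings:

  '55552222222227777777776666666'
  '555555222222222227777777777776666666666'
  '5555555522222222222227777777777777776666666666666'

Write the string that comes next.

55555555552222222222222227777777777777777776666666666666666

Each string has the form 5^{2n-2} 2^{2n+3} 7^{3n} 6^{3n-2}, where the shown terms are n = 3, 4, 5.
Setting n = 6 gives 10, 15, 18, 16 characters in each block.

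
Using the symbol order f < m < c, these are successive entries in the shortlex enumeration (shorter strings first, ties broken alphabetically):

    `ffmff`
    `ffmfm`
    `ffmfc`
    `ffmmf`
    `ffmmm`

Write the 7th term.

Continuing the enumeration 2 steps past ffmmm: ffmmm → ffmmc → (answer).

ffmcf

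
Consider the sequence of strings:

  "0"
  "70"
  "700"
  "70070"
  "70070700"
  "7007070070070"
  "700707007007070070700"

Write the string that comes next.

7007070070070700707007007070070070

From term 3 onward, concatenate the last term with the second-to-last: 70·0 = 700, 700·70 = 70070, …
Continuing: 700707007007070070700 · 7007070070070 gives term 8.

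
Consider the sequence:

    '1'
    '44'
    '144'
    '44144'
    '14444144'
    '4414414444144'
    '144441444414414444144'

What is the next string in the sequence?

4414414444144144441444414414444144

From term 3 onward, concatenate the second-to-last term with the last: 1·44 = 144, 44·144 = 44144, …
The next term joins 4414414444144 and 144441444414414444144.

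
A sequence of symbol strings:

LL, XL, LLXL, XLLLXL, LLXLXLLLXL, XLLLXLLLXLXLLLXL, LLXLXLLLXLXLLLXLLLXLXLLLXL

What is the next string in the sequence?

XLLLXLLLXLXLLLXLLLXLXLLLXLXLLLXLLLXLXLLLXL

Each term (from the third on) is the two preceding terms concatenated in order: term 3 = LL·XL = LLXL.
The next term joins XLLLXLLLXLXLLLXL and LLXLXLLLXLXLLLXLLLXLXLLLXL.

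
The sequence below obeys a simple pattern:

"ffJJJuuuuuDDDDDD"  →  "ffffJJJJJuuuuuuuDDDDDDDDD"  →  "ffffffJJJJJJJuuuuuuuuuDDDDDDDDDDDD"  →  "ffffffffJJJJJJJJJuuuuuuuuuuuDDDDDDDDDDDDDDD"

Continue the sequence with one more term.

ffffffffffJJJJJJJJJJJuuuuuuuuuuuuuDDDDDDDDDDDDDDDDDD

The n-th term is 2n-2 f's then 2n-1 J's then 2n+1 u's then 3n D's, where the shown terms are n = 2, 3, 4, 5.
Setting n = 6 gives 10, 11, 13, 18 characters in each block.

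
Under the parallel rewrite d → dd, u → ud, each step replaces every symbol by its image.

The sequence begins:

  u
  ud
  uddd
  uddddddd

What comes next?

uddddddddddddddd

Rewriting each symbol of uddddddd: u→ud, d→dd, d→dd, d→dd, d→dd, d→dd, d→dd, d→dd, which concatenates to ud dd dd dd dd dd dd dd.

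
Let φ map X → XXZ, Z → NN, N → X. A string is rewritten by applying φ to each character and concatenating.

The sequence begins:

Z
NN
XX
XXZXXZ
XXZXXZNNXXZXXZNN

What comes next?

XXZXXZNNXXZXXZNNXXXXZXXZNNXXZXXZNNXX

Applying the rule to each of the 16 symbols of XXZXXZNNXXZXXZNN gives the pieces XXZ XXZ NN XXZ XXZ NN X X XXZ XXZ NN XXZ XXZ NN X X, which concatenate to the answer.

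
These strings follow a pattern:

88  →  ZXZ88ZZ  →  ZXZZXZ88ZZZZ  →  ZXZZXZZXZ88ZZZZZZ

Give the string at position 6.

ZXZZXZZXZZXZZXZ88ZZZZZZZZZZ

s(k+1) = ZXZ·s(k)·ZZ, so each term gains ZXZ as a prefix and ZZ as a suffix.
From ZXZZXZZXZ88ZZZZZZ, 2 further steps: ZXZZXZZXZ88ZZZZZZ → ZXZZXZZXZZXZ88ZZZZZZZZ → (answer).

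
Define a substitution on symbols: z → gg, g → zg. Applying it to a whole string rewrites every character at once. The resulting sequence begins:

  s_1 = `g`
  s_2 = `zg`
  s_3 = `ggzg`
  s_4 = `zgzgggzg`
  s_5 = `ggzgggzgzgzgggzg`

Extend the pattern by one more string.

Rewriting the 16 symbols of ggzgggzgzgzgggzg one by one yields zg zg gg zg zg zg gg zg gg zg gg zg zg zg gg zg; concatenated:

zgzgggzgzgzgggzgggzgggzgzgzgggzg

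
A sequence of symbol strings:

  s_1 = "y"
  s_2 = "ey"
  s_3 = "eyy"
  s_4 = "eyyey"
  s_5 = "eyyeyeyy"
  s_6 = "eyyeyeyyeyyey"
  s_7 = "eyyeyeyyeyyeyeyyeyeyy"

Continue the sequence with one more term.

From term 3 onward, concatenate the last term with the second-to-last: ey·y = eyy, eyy·ey = eyyey, …
Continuing: eyyeyeyyeyyeyeyyeyeyy · eyyeyeyyeyyey gives term 8.

eyyeyeyyeyyeyeyyeyeyyeyyeyeyyeyyey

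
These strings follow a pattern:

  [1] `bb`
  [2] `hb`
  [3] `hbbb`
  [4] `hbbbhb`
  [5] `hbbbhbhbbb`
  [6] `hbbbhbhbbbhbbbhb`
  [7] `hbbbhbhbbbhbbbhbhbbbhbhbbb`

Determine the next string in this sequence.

hbbbhbhbbbhbbbhbhbbbhbhbbbhbbbhbhbbbhbbbhb

From term 3 onward, concatenate the last term with the second-to-last: hb·bb = hbbb, hbbb·hb = hbbbhb, …
So term 8 is hbbbhbhbbbhbbbhbhbbbhbhbbb·hbbbhbhbbbhbbbhb.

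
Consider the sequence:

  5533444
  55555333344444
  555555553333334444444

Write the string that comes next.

Term n consists of 3n-1 5's, followed by 2n 3's, followed by 2n+1 4's (n = 1, 2, …).
Setting n = 4 gives 11, 8, 9 characters in each block.

5555555555533333333444444444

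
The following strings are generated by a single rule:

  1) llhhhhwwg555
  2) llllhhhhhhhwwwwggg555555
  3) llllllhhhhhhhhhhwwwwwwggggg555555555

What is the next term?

Term n consists of 2n l's, followed by 3n+1 h's, followed by 2n w's, followed by 2n-1 g's, followed by 3n 5's (n = 1, 2, …).
At n = 4 the blocks have lengths 8, 13, 8, 7, 12.

llllllllhhhhhhhhhhhhhwwwwwwwwggggggg555555555555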